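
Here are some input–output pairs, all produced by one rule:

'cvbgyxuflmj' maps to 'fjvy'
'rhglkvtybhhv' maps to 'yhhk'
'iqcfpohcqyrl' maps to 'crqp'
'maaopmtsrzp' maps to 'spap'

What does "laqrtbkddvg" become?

dgat

In each case the input is transformed by: keep one character in every 3, starting at position 2 (positions 2nd, 5th, 8th, ...), then swap the front and back halves of the string.
For "laqrtbkddvg", step one produces "atdg"; step two turns that into "dgat".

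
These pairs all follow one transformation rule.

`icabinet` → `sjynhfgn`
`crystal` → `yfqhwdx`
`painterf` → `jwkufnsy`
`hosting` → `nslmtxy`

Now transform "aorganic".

snhftwlf

Looking at the pairs, the operation is to shift every letter 5 places forward in the alphabet (wrapping around), then move the last 3 characters to the front (rotate right by 3).
"aorganic" → "snhftwlf".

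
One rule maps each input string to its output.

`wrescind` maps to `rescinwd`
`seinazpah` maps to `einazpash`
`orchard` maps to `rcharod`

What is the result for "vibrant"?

ibranvt

What's happening: swap the first and last characters, then move the first character to the end.
Working it through for "vibrant": intermediate "tibranv", final "ibranvt".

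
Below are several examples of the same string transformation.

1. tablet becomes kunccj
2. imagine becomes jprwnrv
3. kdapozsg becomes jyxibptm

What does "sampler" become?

Looking at the pairs, the operation is to move the first 2 characters to the end (rotate left by 2), then shift every letter 9 places forward in the alphabet (wrapping around).
Starting from "sampler": after the first operation, "mplersa"; after the second, "vyunabj".

vyunabj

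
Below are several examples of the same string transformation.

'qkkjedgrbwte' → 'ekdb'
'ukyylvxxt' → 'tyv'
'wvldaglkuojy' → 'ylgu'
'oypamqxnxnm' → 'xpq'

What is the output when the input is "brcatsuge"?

ecs

The rule is to keep one character in every 3, starting at position 3 (positions 3rd, 6th, 9th, ...), then move the last character to the front.
"brcatsuge" → "ecs".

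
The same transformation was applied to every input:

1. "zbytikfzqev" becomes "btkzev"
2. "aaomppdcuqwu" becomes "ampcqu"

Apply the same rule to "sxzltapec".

xlaec

In each case the input is transformed by: swap each adjacent pair of characters (1↔2, 3↔4, ...), then keep every other character starting from the first (positions 1st, 3rd, 5th, ...).
Applying both steps to "sxzltapec": "xslzatepc", then "xlaec".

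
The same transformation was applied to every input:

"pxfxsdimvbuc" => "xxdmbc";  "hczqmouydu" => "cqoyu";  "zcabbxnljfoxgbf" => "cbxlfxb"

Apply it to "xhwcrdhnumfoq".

hcdnmo

What's happening: keep every other character starting from the second (positions 2nd, 4th, 6th, ...).
So "xhwcrdhnumfoq" becomes "hcdnmo".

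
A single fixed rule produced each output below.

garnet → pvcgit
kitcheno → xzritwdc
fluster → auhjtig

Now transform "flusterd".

Each output is the input with this applied: shift every letter 11 places backward in the alphabet (wrapping around), then swap each adjacent pair of characters (1↔2, 3↔4, ...).
"flusterd" → "auhjtisg".

auhjtisg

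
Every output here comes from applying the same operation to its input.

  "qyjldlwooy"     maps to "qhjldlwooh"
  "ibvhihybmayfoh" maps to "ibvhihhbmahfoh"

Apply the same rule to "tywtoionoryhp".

thwtoionorhhp

In each case the input is transformed by: replace every "y" with "h".
On "tywtoionoryhp" that produces "thwtoionorhhp".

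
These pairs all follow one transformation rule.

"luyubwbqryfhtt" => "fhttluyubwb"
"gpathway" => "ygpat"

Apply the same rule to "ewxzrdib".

bewxz

In each case the input is transformed by: swap the front and back halves of the string, then delete the first 3 characters.
Starting from "ewxzrdib": after the first operation, "rdibewxz"; after the second, "bewxz".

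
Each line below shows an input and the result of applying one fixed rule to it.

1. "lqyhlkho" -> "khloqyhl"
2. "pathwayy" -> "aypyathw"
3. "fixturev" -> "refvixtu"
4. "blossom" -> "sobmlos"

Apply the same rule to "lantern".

The rule is to swap the first and last characters, then move the last 3 characters to the front (rotate right by 3).
On "lantern": the first step gives "nanterl", and the second then gives "erlnant".

erlnant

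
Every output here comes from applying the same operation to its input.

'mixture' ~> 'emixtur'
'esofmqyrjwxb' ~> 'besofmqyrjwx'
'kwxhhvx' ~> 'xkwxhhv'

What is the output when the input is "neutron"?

What's happening: move the last character to the front.
On "neutron" that produces "nneutro".

nneutro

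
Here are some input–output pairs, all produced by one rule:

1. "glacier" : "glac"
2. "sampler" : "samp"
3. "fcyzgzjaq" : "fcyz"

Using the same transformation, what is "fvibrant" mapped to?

fvib

The transformation: keep only the first 4 characters.
On "fvibrant" that produces "fvib".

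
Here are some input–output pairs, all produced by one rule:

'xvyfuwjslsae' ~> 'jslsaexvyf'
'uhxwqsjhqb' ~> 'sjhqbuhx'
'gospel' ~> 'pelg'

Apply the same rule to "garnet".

netg

What's happening: swap the front and back halves of the string, then delete the last 2 characters.
On "garnet": the first step gives "netgar", and the second then gives "netg".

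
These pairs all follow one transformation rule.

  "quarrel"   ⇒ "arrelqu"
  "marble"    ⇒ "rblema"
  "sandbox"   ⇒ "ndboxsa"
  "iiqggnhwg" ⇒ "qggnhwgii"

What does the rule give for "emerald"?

eraldem

The pattern: move the first 2 characters to the end (rotate left by 2).
Applying that to "emerald" gives "eraldem".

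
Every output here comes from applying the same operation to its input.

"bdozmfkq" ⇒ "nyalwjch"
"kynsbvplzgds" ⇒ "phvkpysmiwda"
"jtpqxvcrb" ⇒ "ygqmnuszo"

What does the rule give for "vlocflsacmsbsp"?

msilzcipxzjpyp

Each output is the input with this applied: shift every letter 3 places backward in the alphabet (wrapping around), then move the last character to the front.
For "vlocflsacmsbsp" the result is "msilzcipxzjpyp".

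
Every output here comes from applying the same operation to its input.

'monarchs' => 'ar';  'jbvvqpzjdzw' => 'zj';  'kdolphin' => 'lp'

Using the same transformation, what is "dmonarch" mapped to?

na

The pattern: move the last 3 characters to the front (rotate right by 3), then keep only the last 2 characters.
Working it through for "dmonarch": intermediate "rchdmona", final "na".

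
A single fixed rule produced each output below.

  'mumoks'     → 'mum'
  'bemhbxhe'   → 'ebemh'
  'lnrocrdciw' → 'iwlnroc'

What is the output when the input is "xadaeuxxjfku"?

fkuxadaeu

In each case the input is transformed by: swap the front and back halves of the string, then delete the first 3 characters.
Applying both steps to "xadaeuxxjfku": "xxjfkuxadaeu", then "fkuxadaeu".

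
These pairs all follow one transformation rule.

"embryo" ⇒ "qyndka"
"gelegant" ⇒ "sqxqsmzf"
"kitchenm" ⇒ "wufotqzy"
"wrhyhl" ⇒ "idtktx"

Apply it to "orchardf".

adotmdpr

The transformation: shift every letter 12 places forward in the alphabet (wrapping around).
Doing the same to "orchardf": "adotmdpr".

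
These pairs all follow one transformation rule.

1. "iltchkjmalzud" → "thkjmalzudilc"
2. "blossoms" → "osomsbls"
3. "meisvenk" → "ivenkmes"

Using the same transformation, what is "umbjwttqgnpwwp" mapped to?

Looking at the pairs, the operation is to move the first 3 characters to the end (rotate left by 3), then swap the first and last characters.
For "umbjwttqgnpwwp", step one produces "jwttqgnpwwpumb"; step two turns that into "bwttqgnpwwpumj".

bwttqgnpwwpumj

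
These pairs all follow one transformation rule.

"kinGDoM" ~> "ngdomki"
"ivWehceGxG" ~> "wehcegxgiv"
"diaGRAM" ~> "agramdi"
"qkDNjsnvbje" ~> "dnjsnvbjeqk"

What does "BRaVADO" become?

What's happening: move the first 2 characters to the end (rotate left by 2), then convert every letter to lowercase.
Starting from "BRaVADO": after the first operation, "aVADOBR"; after the second, "avadobr".

avadobr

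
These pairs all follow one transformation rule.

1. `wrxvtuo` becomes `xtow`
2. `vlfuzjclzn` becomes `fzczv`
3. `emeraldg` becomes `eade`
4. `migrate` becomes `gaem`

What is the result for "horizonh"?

What's happening: keep every other character starting from the first (positions 1st, 3rd, 5th, ...), then move the first character to the end.
"horizonh" → "hrzn" → "rznh".

rznh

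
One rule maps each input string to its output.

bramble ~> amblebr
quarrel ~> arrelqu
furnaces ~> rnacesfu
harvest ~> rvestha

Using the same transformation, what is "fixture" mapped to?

What's happening: move the first 2 characters to the end (rotate left by 2).
For "fixture" the result is "xturefi".

xturefi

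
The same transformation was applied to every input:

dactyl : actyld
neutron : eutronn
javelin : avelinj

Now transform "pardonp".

ardonpp

Each output is the input with this applied: move the first character to the end.
Doing the same to "pardonp": "ardonpp".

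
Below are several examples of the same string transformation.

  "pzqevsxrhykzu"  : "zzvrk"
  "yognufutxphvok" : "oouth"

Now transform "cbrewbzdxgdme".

mbwdd

The rule is to move the last 2 characters to the front (rotate right by 2), then keep one character in every 3, starting at position 1 (positions 1st, 4th, 7th, ...).
Doing the same to "cbrewbzdxgdme": "mbwdd".
(Check on "pzqevsxrhykzu": → "zupzqevsxrhyk" → "zzvrk" ✓)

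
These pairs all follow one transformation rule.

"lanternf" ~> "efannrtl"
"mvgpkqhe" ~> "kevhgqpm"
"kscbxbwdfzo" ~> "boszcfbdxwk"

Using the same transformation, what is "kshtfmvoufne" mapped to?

vesnhftufomk

In each case the input is transformed by: take characters alternately from the front and the back (1st, last, 2nd, 2nd-last, ...), then swap the first and last characters.
For "kshtfmvoufne", step one produces "kesnhftufomv"; step two turns that into "vesnhftufomk".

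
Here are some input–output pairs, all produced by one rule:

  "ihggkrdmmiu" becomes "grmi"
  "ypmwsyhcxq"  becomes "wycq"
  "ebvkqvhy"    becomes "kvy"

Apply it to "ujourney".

uny

In each case the input is transformed by: delete the first 3 characters, then keep every other character starting from the first (positions 1st, 3rd, 5th, ...).
For "ujourney", step one produces "urney"; step two turns that into "uny".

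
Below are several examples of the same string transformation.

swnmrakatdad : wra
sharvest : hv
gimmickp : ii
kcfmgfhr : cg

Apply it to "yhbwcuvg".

hc

Each output is the input with this applied: keep one character in every 3, starting at position 2 (positions 2nd, 5th, 8th, ...), then delete the last character.
Applying both steps to "yhbwcuvg": "hcg", then "hc".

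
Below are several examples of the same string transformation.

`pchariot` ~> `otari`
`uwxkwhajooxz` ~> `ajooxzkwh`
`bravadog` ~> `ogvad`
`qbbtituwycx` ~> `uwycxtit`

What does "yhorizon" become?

Looking at the pairs, the operation is to delete the first 3 characters, then move the first 3 characters to the end (rotate left by 3).
For "yhorizon", step one produces "rizon"; step two turns that into "onriz".

onriz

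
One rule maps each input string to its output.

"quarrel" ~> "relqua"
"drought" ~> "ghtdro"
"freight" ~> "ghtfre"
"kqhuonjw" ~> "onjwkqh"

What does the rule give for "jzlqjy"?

The pattern: move the first 3 characters to the end (rotate left by 3), then delete the first character.
"jzlqjy" → "jyjzl".

jyjzl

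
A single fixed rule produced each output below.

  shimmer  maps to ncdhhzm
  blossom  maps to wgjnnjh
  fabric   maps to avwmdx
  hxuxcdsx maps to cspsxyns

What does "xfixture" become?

The transformation: shift every letter 5 places backward in the alphabet (wrapping around).
For "xfixture" the result is "sadsopmz".

sadsopmz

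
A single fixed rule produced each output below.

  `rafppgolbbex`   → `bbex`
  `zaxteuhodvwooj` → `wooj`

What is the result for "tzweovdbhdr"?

In each case the input is transformed by: keep only the last 4 characters.
So "tzweovdbhdr" becomes "bhdr".

bhdr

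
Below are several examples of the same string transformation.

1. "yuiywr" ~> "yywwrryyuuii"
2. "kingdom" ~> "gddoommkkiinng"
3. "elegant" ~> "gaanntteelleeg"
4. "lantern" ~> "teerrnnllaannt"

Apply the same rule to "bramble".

Looking at the pairs, the operation is to double every character, then swap the front and back halves of the string.
Working it through for "bramble": intermediate "bbrraammbbllee", final "mbblleebbrraam".

mbblleebbrraam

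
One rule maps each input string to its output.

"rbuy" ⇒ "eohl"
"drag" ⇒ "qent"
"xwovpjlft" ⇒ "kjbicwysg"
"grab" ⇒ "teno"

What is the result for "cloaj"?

pybnw

Looking at the pairs, the operation is to shift every letter 13 places forward in the alphabet (wrapping around) — i.e. ROT13.
Applying that to "cloaj" gives "pybnw".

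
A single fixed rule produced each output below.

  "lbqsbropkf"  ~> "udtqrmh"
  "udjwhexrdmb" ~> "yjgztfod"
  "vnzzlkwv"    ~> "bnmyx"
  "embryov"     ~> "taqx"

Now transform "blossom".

The pattern: delete the first 3 characters, then shift every letter 2 places forward in the alphabet (wrapping around).
For "blossom", step one produces "ssom"; step two turns that into "uuqo".
(Check on "embryov": → "ryov" → "taqx" ✓)

uuqo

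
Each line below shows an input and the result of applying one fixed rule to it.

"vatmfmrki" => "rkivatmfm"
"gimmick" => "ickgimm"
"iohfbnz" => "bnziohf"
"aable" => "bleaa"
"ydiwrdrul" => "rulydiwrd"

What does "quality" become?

The pattern: move the last 3 characters to the front (rotate right by 3).
For "quality" the result is "ityqual".

ityqual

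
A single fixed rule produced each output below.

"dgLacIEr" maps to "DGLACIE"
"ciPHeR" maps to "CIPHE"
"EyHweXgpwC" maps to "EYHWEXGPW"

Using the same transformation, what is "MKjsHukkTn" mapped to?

The transformation: delete the last character, then convert every letter to uppercase.
Applying that to "MKjsHukkTn" gives "MKJSHUKKT".
(Check on "ciPHeR": → "ciPHe" → "CIPHE" ✓)

MKJSHUKKT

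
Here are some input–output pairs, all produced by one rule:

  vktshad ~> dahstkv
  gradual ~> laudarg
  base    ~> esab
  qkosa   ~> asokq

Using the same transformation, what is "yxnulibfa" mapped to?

Rule — reverse the string.
"yxnulibfa" → "afbilunxy".

afbilunxy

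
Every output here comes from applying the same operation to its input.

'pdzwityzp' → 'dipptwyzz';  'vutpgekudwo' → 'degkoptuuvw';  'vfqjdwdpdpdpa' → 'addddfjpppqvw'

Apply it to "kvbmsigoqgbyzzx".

In each case the input is transformed by: sort the characters into alphabetical order.
Doing the same to "kvbmsigoqgbyzzx": "bbggikmoqsvxyzz".

bbggikmoqsvxyzz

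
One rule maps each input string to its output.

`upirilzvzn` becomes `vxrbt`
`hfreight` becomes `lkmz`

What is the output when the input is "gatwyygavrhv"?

The rule is to keep every other character starting from the second (positions 2nd, 4th, 6th, ...), then shift every letter 6 places forward in the alphabet (wrapping around).
On "gatwyygavrhv": the first step gives "awyarv", and the second then gives "gcegxb".

gcegxb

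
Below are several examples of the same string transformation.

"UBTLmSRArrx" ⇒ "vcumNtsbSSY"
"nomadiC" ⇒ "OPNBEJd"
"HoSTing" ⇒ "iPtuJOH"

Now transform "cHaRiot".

The pattern: flip the case of every letter, then shift every letter 1 place forward in the alphabet (wrapping around).
On "cHaRiot": the first step gives "ChArIOT", and the second then gives "DiBsJPU".

DiBsJPU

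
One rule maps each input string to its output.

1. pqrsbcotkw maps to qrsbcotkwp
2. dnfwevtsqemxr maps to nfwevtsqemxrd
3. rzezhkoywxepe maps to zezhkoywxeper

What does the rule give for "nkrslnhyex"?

krslnhyexn

The pattern: move the first character to the end.
For "nkrslnhyex" the result is "krslnhyexn".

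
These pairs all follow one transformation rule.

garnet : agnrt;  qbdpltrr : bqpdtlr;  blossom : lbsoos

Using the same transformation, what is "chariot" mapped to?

Each output is the input with this applied: swap each adjacent pair of characters (1↔2, 3↔4, ...), then delete the last character.
Applying both steps to "chariot": "hcraoit", then "hcraoi".
(Check on "qbdpltrr": → "bqpdtlrr" → "bqpdtlr" ✓)

hcraoi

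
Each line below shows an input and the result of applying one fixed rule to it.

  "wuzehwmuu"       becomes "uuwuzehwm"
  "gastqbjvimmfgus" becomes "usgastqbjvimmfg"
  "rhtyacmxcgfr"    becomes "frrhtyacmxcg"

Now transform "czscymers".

rsczscyme

The rule is to move the last 2 characters to the front (rotate right by 2).
On "czscymers" that produces "rsczscyme".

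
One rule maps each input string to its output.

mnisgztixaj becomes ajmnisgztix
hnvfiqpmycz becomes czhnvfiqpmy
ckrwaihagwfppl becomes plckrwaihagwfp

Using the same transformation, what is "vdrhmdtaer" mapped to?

The transformation: move the last 2 characters to the front (rotate right by 2).
On "vdrhmdtaer" that produces "ervdrhmdta".

ervdrhmdta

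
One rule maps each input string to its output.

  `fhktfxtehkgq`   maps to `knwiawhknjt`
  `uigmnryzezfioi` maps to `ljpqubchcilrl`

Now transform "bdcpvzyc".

gfsycbf

What's happening: delete the first character, then shift every letter 3 places forward in the alphabet (wrapping around).
Starting from "bdcpvzyc": after the first operation, "dcpvzyc"; after the second, "gfsycbf".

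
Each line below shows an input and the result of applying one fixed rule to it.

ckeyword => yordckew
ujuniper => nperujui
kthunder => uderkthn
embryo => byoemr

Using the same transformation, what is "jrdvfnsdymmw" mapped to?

The pattern: swap the front and back halves of the string, then swap the first and last characters.
Working it through for "jrdvfnsdymmw": intermediate "sdymmwjrdvfn", final "ndymmwjrdvfs".

ndymmwjrdvfs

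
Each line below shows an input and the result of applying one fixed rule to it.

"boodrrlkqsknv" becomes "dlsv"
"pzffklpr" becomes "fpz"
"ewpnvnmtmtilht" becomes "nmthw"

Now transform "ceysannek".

snc

Looking at the pairs, the operation is to move the first 2 characters to the end (rotate left by 2), then keep one character in every 3, starting at position 2 (positions 2nd, 5th, 8th, ...).
On "ceysannek" that produces "snc".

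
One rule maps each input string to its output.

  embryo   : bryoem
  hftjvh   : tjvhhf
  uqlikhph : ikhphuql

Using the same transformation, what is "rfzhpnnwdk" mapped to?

In each case the input is transformed by: swap the front and back halves of the string, then move the last character to the front.
Doing the same to "rfzhpnnwdk": "pnnwdkrfzh".

pnnwdkrfzh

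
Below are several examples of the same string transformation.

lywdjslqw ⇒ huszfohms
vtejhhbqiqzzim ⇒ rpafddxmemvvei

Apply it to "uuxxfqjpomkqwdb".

qqttbmflkigmszx

Rule — shift every letter 4 places backward in the alphabet (wrapping around).
"uuxxfqjpomkqwdb" → "qqttbmflkigmszx".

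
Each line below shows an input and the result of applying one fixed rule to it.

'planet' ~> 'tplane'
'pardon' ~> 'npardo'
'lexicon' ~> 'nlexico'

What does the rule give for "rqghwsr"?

rrqghws

The rule is to move the last character to the front.
So "rqghwsr" becomes "rrqghws".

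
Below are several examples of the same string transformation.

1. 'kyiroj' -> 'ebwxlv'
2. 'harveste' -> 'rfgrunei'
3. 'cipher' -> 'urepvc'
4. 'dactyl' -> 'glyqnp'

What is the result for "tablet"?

In each case the input is transformed by: shift every letter 13 places forward in the alphabet (wrapping around) — i.e. ROT13, then swap the front and back halves of the string.
Applying both steps to "tablet": "gnoyrg", then "yrggno".

yrggno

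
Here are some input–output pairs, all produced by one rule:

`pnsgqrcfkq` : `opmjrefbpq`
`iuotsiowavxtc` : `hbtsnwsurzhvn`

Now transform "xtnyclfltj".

The transformation: shift every letter 1 place backward in the alphabet (wrapping around), then take characters alternately from the front and the back (1st, last, 2nd, 2nd-last, ...).
On "xtnyclfltj": the first step gives "wsmxbkeksi", and the second then gives "wissmkxebk".

wissmkxebk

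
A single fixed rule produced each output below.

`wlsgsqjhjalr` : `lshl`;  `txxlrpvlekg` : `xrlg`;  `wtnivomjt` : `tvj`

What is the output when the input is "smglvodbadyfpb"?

In each case the input is transformed by: keep one character in every 3, starting at position 2 (positions 2nd, 5th, 8th, ...).
Doing the same to "smglvodbadyfpb": "mvbyb".

mvbyb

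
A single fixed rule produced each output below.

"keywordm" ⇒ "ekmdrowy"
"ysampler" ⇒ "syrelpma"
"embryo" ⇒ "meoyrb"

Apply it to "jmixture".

In each case the input is transformed by: move the first 2 characters to the end (rotate left by 2), then reverse the string.
On "jmixture": the first step gives "ixturejm", and the second then gives "mjerutxi".
(Check on "ysampler": → "amplerys" → "syrelpma" ✓)

mjerutxi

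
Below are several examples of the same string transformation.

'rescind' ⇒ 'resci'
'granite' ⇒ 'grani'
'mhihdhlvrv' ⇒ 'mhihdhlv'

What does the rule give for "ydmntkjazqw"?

ydmntkjaz

The pattern: delete the last 2 characters.
So "ydmntkjazqw" becomes "ydmntkjaz".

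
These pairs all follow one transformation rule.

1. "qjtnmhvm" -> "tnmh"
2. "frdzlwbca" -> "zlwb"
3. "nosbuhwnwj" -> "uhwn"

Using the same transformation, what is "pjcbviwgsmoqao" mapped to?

smoq

Each output is the input with this applied: move the last 2 characters to the front (rotate right by 2), then keep only the last 4 characters.
Starting from "pjcbviwgsmoqao": after the first operation, "aopjcbviwgsmoq"; after the second, "smoq".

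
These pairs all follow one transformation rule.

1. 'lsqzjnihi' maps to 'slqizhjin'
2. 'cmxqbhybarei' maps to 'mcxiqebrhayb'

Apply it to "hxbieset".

xhbtiees

Looking at the pairs, the operation is to move the first character to the end, then take characters alternately from the front and the back (1st, last, 2nd, 2nd-last, ...).
Working it through for "hxbieset": intermediate "xbieseth", final "xhbtiees".
(Check on "cmxqbhybarei": → "mxqbhybareic" → "mcxiqebrhayb" ✓)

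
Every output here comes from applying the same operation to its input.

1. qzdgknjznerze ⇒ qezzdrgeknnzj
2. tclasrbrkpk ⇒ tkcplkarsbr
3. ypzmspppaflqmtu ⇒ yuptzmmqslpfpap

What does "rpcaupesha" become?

Rule — take characters alternately from the front and the back (1st, last, 2nd, 2nd-last, ...).
For "rpcaupesha" the result is "raphcsaeup".

raphcsaeup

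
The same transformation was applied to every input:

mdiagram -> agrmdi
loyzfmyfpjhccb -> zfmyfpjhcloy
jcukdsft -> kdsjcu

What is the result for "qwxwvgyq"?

The transformation: delete the last 2 characters, then move the first 3 characters to the end (rotate left by 3).
"qwxwvgyq" → "qwxwvg" → "wvgqwx".
(Check on "loyzfmyfpjhccb": → "loyzfmyfpjhc" → "zfmyfpjhcloy" ✓)

wvgqwx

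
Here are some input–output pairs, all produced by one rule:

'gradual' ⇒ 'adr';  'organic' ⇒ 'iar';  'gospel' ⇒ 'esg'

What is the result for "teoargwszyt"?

The transformation: reverse the string, then keep every other character starting from the second (positions 2nd, 4th, 6th, ...).
Starting from "teoargwszyt": after the first operation, "tyzswgraoet"; after the second, "ysgae".

ysgae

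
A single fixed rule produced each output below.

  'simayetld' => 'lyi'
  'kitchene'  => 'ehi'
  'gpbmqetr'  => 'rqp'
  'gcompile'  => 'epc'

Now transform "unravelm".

mvn

Each output is the input with this applied: keep one character in every 3, starting at position 2 (positions 2nd, 5th, 8th, ...), then reverse the string.
Working it through for "unravelm": intermediate "nvm", final "mvn".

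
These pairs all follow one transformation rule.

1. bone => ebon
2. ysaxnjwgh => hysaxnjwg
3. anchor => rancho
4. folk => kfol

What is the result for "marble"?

emarbl

In each case the input is transformed by: move the last character to the front.
On "marble" that produces "emarbl".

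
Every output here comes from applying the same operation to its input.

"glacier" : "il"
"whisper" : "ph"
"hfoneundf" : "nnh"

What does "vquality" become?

iu

Each output is the input with this applied: reverse the string, then keep one character in every 3, starting at position 3 (positions 3rd, 6th, 9th, ...).
Working it through for "vquality": intermediate "ytilauqv", final "iu".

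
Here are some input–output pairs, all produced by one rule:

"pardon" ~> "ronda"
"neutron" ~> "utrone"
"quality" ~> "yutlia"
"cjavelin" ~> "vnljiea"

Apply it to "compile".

pomlie

What's happening: delete the first character, then sort the characters into reverse alphabetical order.
Starting from "compile": after the first operation, "ompile"; after the second, "pomlie".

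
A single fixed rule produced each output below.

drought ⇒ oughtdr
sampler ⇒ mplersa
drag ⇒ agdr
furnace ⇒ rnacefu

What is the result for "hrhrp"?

hrphr

Each output is the input with this applied: move the first 2 characters to the end (rotate left by 2).
Applying that to "hrhrp" gives "hrphr".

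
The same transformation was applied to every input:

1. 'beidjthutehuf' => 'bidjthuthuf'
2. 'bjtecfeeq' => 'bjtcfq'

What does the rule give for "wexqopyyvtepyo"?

wxqopyyvtpyo

The transformation: remove every "e".
"wexqopyyvtepyo" → "wxqopyyvtpyo".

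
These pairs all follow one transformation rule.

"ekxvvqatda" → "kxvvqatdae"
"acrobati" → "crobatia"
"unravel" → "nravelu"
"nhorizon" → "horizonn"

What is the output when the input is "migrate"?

igratem

The pattern: move the first character to the end.
On "migrate" that produces "igratem".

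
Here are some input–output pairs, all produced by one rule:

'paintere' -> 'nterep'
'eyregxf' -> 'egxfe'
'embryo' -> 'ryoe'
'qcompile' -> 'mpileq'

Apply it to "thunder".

What's happening: move the first character to the end, then delete the first 2 characters.
On "thunder" that produces "ndert".
(Check on "embryo": → "mbryoe" → "ryoe" ✓)

ndert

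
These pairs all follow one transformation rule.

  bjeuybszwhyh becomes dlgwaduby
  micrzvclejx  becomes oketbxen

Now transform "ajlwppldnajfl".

clnyrrnfpc

The rule is to delete the last 3 characters, then shift every letter 2 places forward in the alphabet (wrapping around).
"ajlwppldnajfl" → "ajlwppldna" → "clnyrrnfpc".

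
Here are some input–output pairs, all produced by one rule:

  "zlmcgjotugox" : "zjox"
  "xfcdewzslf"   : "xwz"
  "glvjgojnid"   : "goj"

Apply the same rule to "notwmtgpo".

In each case the input is transformed by: swap each adjacent pair of characters (1↔2, 3↔4, ...), then keep one character in every 3, starting at position 2 (positions 2nd, 5th, 8th, ...).
On "notwmtgpo": the first step gives "onwttmpgo", and the second then gives "ntg".

ntg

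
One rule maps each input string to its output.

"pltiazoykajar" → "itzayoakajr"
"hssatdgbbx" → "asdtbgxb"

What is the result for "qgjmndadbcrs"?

mjdndacbsr

Looking at the pairs, the operation is to delete the first 2 characters, then swap each adjacent pair of characters (1↔2, 3↔4, ...).
On "qgjmndadbcrs": the first step gives "jmndadbcrs", and the second then gives "mjdndacbsr".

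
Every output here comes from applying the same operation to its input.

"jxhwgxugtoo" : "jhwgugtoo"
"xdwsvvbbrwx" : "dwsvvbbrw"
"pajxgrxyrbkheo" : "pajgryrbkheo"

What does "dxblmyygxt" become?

The rule is to remove every "x".
Doing the same to "dxblmyygxt": "dblmyygt".

dblmyygt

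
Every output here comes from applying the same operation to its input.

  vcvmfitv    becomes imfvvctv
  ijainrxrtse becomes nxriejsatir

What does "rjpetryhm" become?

ertrmjhpy

Looking at the pairs, the operation is to take characters alternately from the front and the back (1st, last, 2nd, 2nd-last, ...), then move the last 3 characters to the front (rotate right by 3).
"rjpetryhm" → "rmjhpyert" → "ertrmjhpy".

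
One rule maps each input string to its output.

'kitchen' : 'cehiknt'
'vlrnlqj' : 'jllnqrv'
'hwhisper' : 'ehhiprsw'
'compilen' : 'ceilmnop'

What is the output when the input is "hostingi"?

ghiinost

Each output is the input with this applied: sort the characters into alphabetical order.
On "hostingi" that produces "ghiinost".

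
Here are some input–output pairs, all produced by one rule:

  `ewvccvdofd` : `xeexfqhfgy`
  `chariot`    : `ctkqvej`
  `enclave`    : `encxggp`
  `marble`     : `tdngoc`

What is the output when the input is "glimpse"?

korugin

What's happening: shift every letter 2 places forward in the alphabet (wrapping around), then move the first 2 characters to the end (rotate left by 2).
"glimpse" → "korugin".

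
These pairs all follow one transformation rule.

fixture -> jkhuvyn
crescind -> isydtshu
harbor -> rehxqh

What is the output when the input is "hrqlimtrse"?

Looking at the pairs, the operation is to shift every letter 10 places backward in the alphabet (wrapping around), then move the first 3 characters to the end (rotate left by 3).
Working it through for "hrqlimtrse": intermediate "xhgbycjhiu", final "bycjhiuxhg".

bycjhiuxhg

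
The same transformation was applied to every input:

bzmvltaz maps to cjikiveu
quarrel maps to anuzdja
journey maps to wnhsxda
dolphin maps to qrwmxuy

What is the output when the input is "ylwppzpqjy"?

zshhufyyiy

The pattern: shift every letter 9 places forward in the alphabet (wrapping around), then move the last 3 characters to the front (rotate right by 3).
Applying both steps to "ylwppzpqjy": "hufyyiyzsh", then "zshhufyyiy".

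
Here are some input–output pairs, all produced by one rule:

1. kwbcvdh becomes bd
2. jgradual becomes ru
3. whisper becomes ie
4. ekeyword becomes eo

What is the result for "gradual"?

The pattern: keep one character in every 3, starting at position 3 (positions 3rd, 6th, 9th, ...).
So "gradual" becomes "aa".

aa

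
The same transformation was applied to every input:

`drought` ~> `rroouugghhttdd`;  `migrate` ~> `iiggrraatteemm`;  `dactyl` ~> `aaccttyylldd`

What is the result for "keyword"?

Looking at the pairs, the operation is to double every character, then move the first 2 characters to the end (rotate left by 2).
Doing the same to "keyword": "eeyywwoorrddkk".

eeyywwoorrddkk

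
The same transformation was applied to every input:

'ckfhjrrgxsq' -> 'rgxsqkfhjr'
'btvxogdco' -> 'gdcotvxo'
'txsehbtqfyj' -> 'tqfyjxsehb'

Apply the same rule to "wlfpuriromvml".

The rule is to delete the first character, then swap the front and back halves of the string.
Working it through for "wlfpuriromvml": intermediate "lfpuriromvml", final "romvmllfpuri".

romvmllfpuri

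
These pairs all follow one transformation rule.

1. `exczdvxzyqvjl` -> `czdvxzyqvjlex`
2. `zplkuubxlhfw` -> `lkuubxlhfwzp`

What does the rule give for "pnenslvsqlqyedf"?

enslvsqlqyedfpn

What's happening: move the first 2 characters to the end (rotate left by 2).
Doing the same to "pnenslvsqlqyedf": "enslvsqlqyedfpn".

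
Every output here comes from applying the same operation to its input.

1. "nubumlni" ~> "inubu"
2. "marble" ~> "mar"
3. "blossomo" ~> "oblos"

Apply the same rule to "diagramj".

The rule is to swap the front and back halves of the string, then delete the first 3 characters.
Applying both steps to "diagramj": "ramjdiag", then "jdiag".
(Check on "nubumlni": → "mlninubu" → "inubu" ✓)

jdiag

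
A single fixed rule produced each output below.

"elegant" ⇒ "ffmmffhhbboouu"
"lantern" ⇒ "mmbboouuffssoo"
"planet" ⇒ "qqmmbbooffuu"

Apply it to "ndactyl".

Rule — shift every letter 1 place forward in the alphabet (wrapping around), then double every character.
For "ndactyl", step one produces "oebduzm"; step two turns that into "ooeebbdduuzzmm".

ooeebbdduuzzmm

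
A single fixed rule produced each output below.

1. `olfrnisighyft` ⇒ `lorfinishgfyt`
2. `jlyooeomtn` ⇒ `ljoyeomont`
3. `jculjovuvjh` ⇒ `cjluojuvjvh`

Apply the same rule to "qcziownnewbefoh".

Rule — swap each adjacent pair of characters (1↔2, 3↔4, ...).
For "qcziownnewbefoh" the result is "cqizwonnweebofh".

cqizwonnweebofh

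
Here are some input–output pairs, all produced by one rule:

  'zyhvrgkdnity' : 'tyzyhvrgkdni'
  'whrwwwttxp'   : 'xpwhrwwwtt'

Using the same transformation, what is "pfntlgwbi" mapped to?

bipfntlgw

The rule is to move the last 2 characters to the front (rotate right by 2).
On "pfntlgwbi" that produces "bipfntlgw".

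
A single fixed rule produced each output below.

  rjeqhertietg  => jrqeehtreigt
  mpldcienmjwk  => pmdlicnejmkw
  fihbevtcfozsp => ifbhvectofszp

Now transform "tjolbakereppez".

The rule is to swap each adjacent pair of characters (1↔2, 3↔4, ...).
"tjolbakereppez" → "jtloabekerppze".

jtloabekerppze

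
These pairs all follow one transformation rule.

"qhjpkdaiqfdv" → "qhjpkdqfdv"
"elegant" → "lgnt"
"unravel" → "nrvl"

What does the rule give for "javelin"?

Looking at the pairs, the operation is to remove every vowel.
For "javelin" the result is "jvln".

jvln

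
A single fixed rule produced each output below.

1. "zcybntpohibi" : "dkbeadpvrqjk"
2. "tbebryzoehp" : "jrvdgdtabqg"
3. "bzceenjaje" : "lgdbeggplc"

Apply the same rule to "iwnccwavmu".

What's happening: move the last 2 characters to the front (rotate right by 2), then shift every letter 2 places forward in the alphabet (wrapping around).
Applying both steps to "iwnccwavmu": "muiwnccwav", then "owkypeeycx".

owkypeeycx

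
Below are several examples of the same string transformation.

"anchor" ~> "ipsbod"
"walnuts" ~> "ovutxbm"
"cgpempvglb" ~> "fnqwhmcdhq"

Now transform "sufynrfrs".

Looking at the pairs, the operation is to shift every letter 1 place forward in the alphabet (wrapping around), then move the first 3 characters to the end (rotate left by 3).
"sufynrfrs" → "tvgzosgst" → "zosgsttvg".

zosgsttvg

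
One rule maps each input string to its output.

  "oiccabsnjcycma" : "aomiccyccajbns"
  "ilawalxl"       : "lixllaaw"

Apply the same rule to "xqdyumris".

sxiqrdmyu

In each case the input is transformed by: reverse the string, then take characters alternately from the front and the back (1st, last, 2nd, 2nd-last, ...).
Working it through for "xqdyumris": intermediate "sirmuydqx", final "sxiqrdmyu".
(Check on "oiccabsnjcycma": → "amcycjnsbaccio" → "aomiccyccajbns" ✓)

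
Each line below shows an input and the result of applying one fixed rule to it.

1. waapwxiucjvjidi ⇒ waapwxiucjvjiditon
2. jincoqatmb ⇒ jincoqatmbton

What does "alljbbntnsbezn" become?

The pattern: append "ton".
So "alljbbntnsbezn" becomes "alljbbntnsbeznton".

alljbbntnsbeznton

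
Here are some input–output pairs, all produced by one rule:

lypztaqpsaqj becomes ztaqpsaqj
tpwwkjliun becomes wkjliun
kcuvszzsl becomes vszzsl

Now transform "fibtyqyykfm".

tyqyykfm

The transformation: delete the first 3 characters.
Doing the same to "fibtyqyykfm": "tyqyykfm".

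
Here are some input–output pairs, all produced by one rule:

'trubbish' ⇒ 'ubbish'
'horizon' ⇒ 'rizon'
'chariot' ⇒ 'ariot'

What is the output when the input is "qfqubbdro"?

qubbdro

In each case the input is transformed by: delete the first 2 characters.
On "qfqubbdro" that produces "qubbdro".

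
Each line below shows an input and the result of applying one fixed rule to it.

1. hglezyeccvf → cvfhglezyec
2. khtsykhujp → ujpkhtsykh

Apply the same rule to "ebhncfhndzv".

Each output is the input with this applied: move the last 3 characters to the front (rotate right by 3).
For "ebhncfhndzv" the result is "dzvebhncfhn".

dzvebhncfhn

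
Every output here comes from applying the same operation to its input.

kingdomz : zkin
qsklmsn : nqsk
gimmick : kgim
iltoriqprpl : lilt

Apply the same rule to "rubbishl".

lrub

What's happening: move the first 3 characters to the end (rotate left by 3), then keep only the last 4 characters.
Working it through for "rubbishl": intermediate "bishlrub", final "lrub".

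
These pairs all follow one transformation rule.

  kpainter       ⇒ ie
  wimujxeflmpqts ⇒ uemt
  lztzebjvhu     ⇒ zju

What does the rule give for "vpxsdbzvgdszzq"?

szdz

In each case the input is transformed by: move the first character to the end, then keep one character in every 3, starting at position 3 (positions 3rd, 6th, 9th, ...).
"vpxsdbzvgdszzq" → "pxsdbzvgdszzqv" → "szdz".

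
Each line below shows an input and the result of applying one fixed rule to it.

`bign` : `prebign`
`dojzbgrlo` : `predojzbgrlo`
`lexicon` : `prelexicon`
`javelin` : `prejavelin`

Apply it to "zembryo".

The rule is to prepend "pre".
So "zembryo" becomes "prezembryo".

prezembryo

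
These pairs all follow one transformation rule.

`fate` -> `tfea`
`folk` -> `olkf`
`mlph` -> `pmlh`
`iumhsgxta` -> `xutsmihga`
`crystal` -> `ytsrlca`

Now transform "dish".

sihd

In each case the input is transformed by: sort the characters into reverse alphabetical order.
Doing the same to "dish": "sihd".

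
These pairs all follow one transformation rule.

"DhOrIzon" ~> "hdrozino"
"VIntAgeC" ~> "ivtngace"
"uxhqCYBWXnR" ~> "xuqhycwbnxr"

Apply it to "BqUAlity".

qbauilyt

Each output is the input with this applied: swap each adjacent pair of characters (1↔2, 3↔4, ...), then convert every letter to lowercase.
On "BqUAlity" that produces "qbauilyt".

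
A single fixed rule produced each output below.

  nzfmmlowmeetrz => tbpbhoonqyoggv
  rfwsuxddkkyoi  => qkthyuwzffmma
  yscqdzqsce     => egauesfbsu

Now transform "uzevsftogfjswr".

Rule — move the last 2 characters to the front (rotate right by 2), then shift every letter 2 places forward in the alphabet (wrapping around).
On "uzevsftogfjswr": the first step gives "wruzevsftogfjs", and the second then gives "ytwbgxuhvqihlu".

ytwbgxuhvqihlu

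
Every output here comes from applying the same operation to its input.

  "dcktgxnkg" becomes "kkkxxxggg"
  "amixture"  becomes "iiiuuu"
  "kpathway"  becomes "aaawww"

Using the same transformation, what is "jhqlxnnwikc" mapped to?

qqqnnniii

Each output is the input with this applied: keep one character in every 3, starting at position 3 (positions 3rd, 6th, 9th, ...), then repeat every character 3 times.
For "jhqlxnnwikc", step one produces "qni"; step two turns that into "qqqnnniii".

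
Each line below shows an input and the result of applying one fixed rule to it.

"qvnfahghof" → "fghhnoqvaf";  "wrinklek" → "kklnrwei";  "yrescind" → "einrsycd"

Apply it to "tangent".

gnnttae

Rule — sort the characters into alphabetical order, then move the first 2 characters to the end (rotate left by 2).
For "tangent", step one produces "aegnntt"; step two turns that into "gnnttae".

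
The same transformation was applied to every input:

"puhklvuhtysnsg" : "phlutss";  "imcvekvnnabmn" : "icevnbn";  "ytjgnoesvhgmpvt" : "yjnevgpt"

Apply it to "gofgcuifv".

gfciv

The pattern: keep every other character starting from the first (positions 1st, 3rd, 5th, ...).
Applying that to "gofgcuifv" gives "gfciv".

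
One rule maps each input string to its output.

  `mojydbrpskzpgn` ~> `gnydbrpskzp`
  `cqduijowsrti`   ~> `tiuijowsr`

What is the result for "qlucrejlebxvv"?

vvcrejlebx

The pattern: delete the first 3 characters, then move the last 2 characters to the front (rotate right by 2).
Starting from "qlucrejlebxvv": after the first operation, "crejlebxvv"; after the second, "vvcrejlebx".
(Check on "mojydbrpskzpgn": → "ydbrpskzpgn" → "gnydbrpskzp" ✓)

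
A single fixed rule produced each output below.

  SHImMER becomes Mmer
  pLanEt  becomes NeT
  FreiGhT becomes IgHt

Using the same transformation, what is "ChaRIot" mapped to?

Looking at the pairs, the operation is to delete the first 3 characters, then flip the case of every letter.
Applying both steps to "ChaRIot": "RIot", then "riOT".

riOT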